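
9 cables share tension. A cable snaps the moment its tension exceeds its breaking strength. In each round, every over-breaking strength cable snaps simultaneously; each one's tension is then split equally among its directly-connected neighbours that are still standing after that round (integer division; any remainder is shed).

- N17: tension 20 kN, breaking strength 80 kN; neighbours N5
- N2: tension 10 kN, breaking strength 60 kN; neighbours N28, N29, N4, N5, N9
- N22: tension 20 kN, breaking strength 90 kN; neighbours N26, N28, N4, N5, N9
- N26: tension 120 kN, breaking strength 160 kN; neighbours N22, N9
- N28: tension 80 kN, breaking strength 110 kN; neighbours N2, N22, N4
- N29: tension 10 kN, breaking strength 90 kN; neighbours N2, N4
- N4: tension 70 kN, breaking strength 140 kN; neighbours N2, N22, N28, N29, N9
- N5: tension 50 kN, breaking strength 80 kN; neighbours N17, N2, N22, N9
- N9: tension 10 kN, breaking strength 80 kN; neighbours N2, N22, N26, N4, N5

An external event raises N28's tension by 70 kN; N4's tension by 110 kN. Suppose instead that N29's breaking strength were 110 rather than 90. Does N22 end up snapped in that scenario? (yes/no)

yes

With N29's breaking strength at 110:
Round 1 — N28 at 150 > 110; N4 at 180 > 140. N28, N4 snap.
  N28 sheds 150 kN to N2, N22: 75 each.
    N2: 10+75 = 85 > 60
    N22: 20+75 = 95 > 90
  N4 sheds 180 kN to N2, N22, N29, N9: 45 each.
    N2: 85+45 = 130 > 60
    N22: 95+45 = 140 > 90
    N29: 10+45 = 55 ≤ 110
    N9: 10+45 = 55 ≤ 80
Round 2 — N2, N22 snap.
  N2 sheds 130 kN to N29, N5, N9: 43 each (1 lost).
    N29: 55+43 = 98 ≤ 110
    N5: 50+43 = 93 > 80
    N9: 55+43 = 98 > 80
  N22 sheds 140 kN to N26, N5, N9: 46 each (2 lost).
    N26: 120+46 = 166 > 160
    N5: 93+46 = 139 > 80
    N9: 98+46 = 144 > 80
Round 3 — N26, N5, N9 snap.
  N26 sheds 166 kN: no online neighbours, lost.
  N5 sheds 139 kN to N17: 139 each.
    N17: 20+139 = 159 > 80
  N9 sheds 144 kN: no online neighbours, lost.
Round 4 — N17 snaps.
  N17 sheds 159 kN: no online neighbours, lost.
No further breaks.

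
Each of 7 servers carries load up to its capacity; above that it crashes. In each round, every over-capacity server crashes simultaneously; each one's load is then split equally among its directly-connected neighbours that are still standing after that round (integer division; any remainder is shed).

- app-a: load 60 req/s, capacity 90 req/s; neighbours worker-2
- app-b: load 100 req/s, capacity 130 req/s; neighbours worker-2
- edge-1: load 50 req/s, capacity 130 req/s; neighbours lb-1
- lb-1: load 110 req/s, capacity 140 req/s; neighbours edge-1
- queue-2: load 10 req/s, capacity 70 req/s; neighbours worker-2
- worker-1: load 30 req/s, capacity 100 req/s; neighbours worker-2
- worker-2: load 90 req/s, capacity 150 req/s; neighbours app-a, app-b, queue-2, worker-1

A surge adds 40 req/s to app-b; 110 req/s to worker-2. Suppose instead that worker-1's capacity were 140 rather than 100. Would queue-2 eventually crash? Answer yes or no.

yes

With worker-1's capacity at 140:
Round 1 — app-b at 140 > 130; worker-2 at 200 > 150. app-b, worker-2 crash.
  app-b sheds 140 req/s: no online neighbours, lost.
  worker-2 sheds 200 req/s to app-a, queue-2, worker-1: 66 each (2 lost).
    app-a: 60+66 = 126 > 90
    queue-2: 10+66 = 76 > 70
    worker-1: 30+66 = 96 ≤ 140
Round 2 — app-a, queue-2 crash.
  app-a sheds 126 req/s: no online neighbours, lost.
  queue-2 sheds 76 req/s: no online neighbours, lost.
No further crashes.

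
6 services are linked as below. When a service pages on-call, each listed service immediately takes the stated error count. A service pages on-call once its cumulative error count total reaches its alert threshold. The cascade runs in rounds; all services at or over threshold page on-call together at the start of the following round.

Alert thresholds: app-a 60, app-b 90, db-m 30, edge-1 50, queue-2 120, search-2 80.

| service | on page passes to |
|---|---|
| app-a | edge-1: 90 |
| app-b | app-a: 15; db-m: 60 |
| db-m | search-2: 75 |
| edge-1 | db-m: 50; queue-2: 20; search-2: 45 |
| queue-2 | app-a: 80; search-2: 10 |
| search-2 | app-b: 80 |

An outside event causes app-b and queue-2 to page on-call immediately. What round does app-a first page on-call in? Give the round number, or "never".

Round 1 — app-b, queue-2 page on-call (initial).
  app-a: +15+80 → 95 ≥ 60
  db-m: +60 → 60 ≥ 30
  search-2: +10 → 10 < 80
Round 2 — app-a, db-m page on-call.
  edge-1: +90 → 90 ≥ 50
  search-2: +75 → 85 ≥ 80
Round 3 — edge-1, search-2 page on-call.
No further pages.

2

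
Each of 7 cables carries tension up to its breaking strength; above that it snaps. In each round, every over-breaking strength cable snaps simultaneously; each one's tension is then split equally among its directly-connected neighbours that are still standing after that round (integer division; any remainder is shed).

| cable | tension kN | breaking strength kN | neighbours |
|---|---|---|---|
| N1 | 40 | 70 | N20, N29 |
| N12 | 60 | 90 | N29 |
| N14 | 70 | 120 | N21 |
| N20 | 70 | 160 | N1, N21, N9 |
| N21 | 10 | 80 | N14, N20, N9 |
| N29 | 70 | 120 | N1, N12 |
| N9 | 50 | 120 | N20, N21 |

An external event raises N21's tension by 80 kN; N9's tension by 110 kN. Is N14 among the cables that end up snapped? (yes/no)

Round 1 — N21 at 90 > 80; N9 at 160 > 120. N21, N9 snap.
  N21 sheds 90 kN to N14, N20: 45 each.
    N14: 70+45 = 115 ≤ 120
    N20: 70+45 = 115 ≤ 160
  N9 sheds 160 kN to N20: 160 each.
    N20: 115+160 = 275 > 160
Round 2 — N20 snaps.
  N20 sheds 275 kN to N1: 275 each.
    N1: 40+275 = 315 > 70
Round 3 — N1 snaps.
  N1 sheds 315 kN to N29: 315 each.
    N29: 70+315 = 385 > 120
Round 4 — N29 snaps.
  N29 sheds 385 kN to N12: 385 each.
    N12: 60+385 = 445 > 90
Round 5 — N12 snaps.
  N12 sheds 445 kN: no online neighbours, lost.
No further breaks.

no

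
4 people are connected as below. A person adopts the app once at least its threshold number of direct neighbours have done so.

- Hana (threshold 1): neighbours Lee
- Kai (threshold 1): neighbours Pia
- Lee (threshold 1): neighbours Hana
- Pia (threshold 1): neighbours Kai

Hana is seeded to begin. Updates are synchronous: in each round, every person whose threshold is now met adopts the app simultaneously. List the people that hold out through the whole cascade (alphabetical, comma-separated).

Round 1 — Hana adopts the app (initial).
Round 2 — checking thresholds:
  Lee: 1 of 1 neighbours ≥ 1, adopts the app.
Round 3 — no new adoptions; cascade stops.

Kai, Pia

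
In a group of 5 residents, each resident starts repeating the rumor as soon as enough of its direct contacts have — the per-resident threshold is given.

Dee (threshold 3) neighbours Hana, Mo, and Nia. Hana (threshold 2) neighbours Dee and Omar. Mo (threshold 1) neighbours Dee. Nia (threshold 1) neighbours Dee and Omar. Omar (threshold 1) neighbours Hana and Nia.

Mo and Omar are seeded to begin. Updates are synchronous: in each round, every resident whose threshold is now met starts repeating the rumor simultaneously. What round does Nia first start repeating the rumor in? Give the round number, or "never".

2

Round 1 — Mo, Omar start repeating the rumor (initial).
Round 2 — checking thresholds:
  Dee: 1 of 3 neighbours < 3, below threshold.
  Hana: 1 of 2 neighbours < 2, below threshold.
  Nia: 1 of 2 neighbours ≥ 1, starts repeating the rumor.
Round 3 — no new spreads; cascade stops.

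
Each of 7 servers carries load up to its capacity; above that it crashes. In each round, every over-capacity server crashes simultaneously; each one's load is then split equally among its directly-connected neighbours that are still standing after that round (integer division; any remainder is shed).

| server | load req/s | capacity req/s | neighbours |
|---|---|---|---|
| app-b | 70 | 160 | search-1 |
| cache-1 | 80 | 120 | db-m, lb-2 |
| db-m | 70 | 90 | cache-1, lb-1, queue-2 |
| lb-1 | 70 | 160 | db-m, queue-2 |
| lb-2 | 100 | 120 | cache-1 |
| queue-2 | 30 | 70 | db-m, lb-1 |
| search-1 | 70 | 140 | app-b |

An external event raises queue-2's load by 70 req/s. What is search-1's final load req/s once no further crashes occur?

Round 1 — queue-2 at 100 > 70. queue-2 crashes.
  queue-2 sheds 100 req/s to db-m, lb-1: 50 each.
    db-m: 70+50 = 120 > 90
    lb-1: 70+50 = 120 ≤ 160
Round 2 — db-m crashes.
  db-m sheds 120 req/s to cache-1, lb-1: 60 each.
    cache-1: 80+60 = 140 > 120
    lb-1: 120+60 = 180 > 160
Round 3 — cache-1, lb-1 crash.
  cache-1 sheds 140 req/s to lb-2: 140 each.
    lb-2: 100+140 = 240 > 120
  lb-1 sheds 180 req/s: no online neighbours, lost.
Round 4 — lb-2 crashes.
  lb-2 sheds 240 req/s: no online neighbours, lost.
No further crashes.

70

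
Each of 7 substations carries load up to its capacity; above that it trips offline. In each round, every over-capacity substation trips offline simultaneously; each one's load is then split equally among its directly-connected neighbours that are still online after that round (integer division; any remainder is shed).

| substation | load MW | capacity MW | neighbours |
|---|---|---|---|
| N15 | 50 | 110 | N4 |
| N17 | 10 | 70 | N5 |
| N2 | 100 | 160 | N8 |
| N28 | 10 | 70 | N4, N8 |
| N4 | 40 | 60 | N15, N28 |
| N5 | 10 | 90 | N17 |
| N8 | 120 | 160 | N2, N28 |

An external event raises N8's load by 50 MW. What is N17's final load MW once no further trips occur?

10

Round 1 — N8 at 170 > 160. N8 trips offline.
  N8 sheds 170 MW to N2, N28: 85 each.
    N2: 100+85 = 185 > 160
    N28: 10+85 = 95 > 70
Round 2 — N2, N28 trip offline.
  N2 sheds 185 MW: no online neighbours, lost.
  N28 sheds 95 MW to N4: 95 each.
    N4: 40+95 = 135 > 60
Round 3 — N4 trips offline.
  N4 sheds 135 MW to N15: 135 each.
    N15: 50+135 = 185 > 110
Round 4 — N15 trips offline.
  N15 sheds 185 MW: no online neighbours, lost.
No further trips.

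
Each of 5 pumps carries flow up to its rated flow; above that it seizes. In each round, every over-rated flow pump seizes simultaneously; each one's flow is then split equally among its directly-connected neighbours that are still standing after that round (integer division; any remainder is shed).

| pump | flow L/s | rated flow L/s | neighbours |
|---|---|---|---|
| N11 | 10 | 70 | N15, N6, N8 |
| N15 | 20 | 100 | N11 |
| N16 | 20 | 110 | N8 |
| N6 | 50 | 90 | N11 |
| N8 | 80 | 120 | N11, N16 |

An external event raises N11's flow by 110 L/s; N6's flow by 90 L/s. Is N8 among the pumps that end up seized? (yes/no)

Round 1 — N11 at 120 > 70; N6 at 140 > 90. N11, N6 seize.
  N11 sheds 120 L/s to N15, N8: 60 each.
    N15: 20+60 = 80 ≤ 100
    N8: 80+60 = 140 > 120
  N6 sheds 140 L/s: no online neighbours, lost.
Round 2 — N8 seizes.
  N8 sheds 140 L/s to N16: 140 each.
    N16: 20+140 = 160 > 110
Round 3 — N16 seizes.
  N16 sheds 160 L/s: no online neighbours, lost.
No further seizures.

yes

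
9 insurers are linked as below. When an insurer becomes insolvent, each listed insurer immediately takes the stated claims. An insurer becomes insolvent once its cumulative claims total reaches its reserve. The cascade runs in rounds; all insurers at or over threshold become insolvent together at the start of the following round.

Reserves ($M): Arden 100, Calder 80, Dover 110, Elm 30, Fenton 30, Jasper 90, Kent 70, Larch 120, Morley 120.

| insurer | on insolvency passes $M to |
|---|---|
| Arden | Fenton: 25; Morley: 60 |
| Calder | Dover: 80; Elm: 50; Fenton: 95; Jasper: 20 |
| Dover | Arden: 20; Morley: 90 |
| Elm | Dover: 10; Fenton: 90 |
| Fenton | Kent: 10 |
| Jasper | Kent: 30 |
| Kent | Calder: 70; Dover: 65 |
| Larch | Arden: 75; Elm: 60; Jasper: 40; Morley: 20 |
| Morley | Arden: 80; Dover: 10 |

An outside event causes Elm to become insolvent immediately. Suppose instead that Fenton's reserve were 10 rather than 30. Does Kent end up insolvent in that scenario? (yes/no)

With Fenton's reserve at 10:
Round 1 — Elm becomes insolvent (initial).
  Dover: +10 → 10 < 110
  Fenton: +90 → 90 ≥ 10
Round 2 — Fenton becomes insolvent.
  Kent: +10 → 10 < 70
No further insolvencies.

no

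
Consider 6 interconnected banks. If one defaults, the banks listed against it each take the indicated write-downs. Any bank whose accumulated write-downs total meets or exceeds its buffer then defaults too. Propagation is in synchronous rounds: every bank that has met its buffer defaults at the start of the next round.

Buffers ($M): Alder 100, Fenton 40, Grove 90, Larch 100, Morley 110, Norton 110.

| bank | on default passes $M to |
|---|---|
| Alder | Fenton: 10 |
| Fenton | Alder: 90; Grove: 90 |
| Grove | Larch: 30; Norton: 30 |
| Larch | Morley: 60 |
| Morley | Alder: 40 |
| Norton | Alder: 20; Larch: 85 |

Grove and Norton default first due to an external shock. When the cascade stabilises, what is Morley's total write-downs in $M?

60

Round 1 — Grove, Norton default (initial).
  Alder: +20 → 20 < 100
  Larch: +30+85 → 115 ≥ 100
Round 2 — Larch defaults.
  Morley: +60 → 60 < 110
No further defaults.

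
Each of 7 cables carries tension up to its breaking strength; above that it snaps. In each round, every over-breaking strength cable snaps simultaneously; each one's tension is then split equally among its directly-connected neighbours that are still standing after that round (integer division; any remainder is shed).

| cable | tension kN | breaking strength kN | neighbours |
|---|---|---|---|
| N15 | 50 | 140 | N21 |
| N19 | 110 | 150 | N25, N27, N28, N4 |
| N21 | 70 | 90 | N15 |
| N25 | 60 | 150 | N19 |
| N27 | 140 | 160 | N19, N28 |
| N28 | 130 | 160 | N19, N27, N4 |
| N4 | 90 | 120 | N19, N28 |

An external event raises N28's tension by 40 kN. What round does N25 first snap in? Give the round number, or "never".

3

Round 1 — N28 at 170 > 160. N28 snaps.
  N28 sheds 170 kN to N19, N27, N4: 56 each (2 lost).
    N19: 110+56 = 166 > 150
    N27: 140+56 = 196 > 160
    N4: 90+56 = 146 > 120
Round 2 — N19, N27, N4 snap.
  N19 sheds 166 kN to N25: 166 each.
    N25: 60+166 = 226 > 150
  N27 sheds 196 kN: no online neighbours, lost.
  N4 sheds 146 kN: no online neighbours, lost.
Round 3 — N25 snaps.
  N25 sheds 226 kN: no online neighbours, lost.
No further breaks.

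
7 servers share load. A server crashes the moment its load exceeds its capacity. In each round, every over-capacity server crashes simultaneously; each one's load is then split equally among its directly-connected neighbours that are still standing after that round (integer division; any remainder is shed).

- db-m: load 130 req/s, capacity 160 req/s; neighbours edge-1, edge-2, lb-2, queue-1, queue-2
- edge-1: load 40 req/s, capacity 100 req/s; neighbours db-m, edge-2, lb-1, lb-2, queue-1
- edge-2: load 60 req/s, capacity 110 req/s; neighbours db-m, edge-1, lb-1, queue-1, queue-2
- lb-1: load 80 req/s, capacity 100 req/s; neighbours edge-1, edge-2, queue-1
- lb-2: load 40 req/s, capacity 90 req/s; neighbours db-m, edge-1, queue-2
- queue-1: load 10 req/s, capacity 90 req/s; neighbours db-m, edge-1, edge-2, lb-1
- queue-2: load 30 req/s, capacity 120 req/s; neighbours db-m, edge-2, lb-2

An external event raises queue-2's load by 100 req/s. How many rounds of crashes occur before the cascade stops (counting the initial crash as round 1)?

Round 1 — queue-2 at 130 > 120. queue-2 crashes.
  queue-2 sheds 130 req/s to db-m, edge-2, lb-2: 43 each (1 lost).
    db-m: 130+43 = 173 > 160
    edge-2: 60+43 = 103 ≤ 110
    lb-2: 40+43 = 83 ≤ 90
Round 2 — db-m crashes.
  db-m sheds 173 req/s to edge-1, edge-2, lb-2, queue-1: 43 each (1 lost).
    edge-1: 40+43 = 83 ≤ 100
    edge-2: 103+43 = 146 > 110
    lb-2: 83+43 = 126 > 90
    queue-1: 10+43 = 53 ≤ 90
Round 3 — edge-2, lb-2 crash.
  edge-2 sheds 146 req/s to edge-1, lb-1, queue-1: 48 each (2 lost).
    edge-1: 83+48 = 131 > 100
    lb-1: 80+48 = 128 > 100
    queue-1: 53+48 = 101 > 90
  lb-2 sheds 126 req/s to edge-1: 126 each.
    edge-1: 131+126 = 257 > 100
Round 4 — edge-1, lb-1, queue-1 crash.
  edge-1 sheds 257 req/s: no online neighbours, lost.
  lb-1 sheds 128 req/s: no online neighbours, lost.
  queue-1 sheds 101 req/s: no online neighbours, lost.
No further crashes.

4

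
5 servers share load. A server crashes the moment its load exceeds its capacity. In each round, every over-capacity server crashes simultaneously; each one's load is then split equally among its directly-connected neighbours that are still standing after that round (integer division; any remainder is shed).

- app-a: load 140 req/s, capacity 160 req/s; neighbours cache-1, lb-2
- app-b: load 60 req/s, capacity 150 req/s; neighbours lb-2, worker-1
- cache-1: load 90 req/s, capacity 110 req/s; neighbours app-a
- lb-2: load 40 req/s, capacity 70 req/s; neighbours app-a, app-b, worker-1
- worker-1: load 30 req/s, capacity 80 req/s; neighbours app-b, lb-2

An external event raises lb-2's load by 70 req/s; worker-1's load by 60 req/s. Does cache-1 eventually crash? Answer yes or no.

yes

Round 1 — lb-2 at 110 > 70; worker-1 at 90 > 80. lb-2, worker-1 crash.
  lb-2 sheds 110 req/s to app-a, app-b: 55 each.
    app-a: 140+55 = 195 > 160
    app-b: 60+55 = 115 ≤ 150
  worker-1 sheds 90 req/s to app-b: 90 each.
    app-b: 115+90 = 205 > 150
Round 2 — app-a, app-b crash.
  app-a sheds 195 req/s to cache-1: 195 each.
    cache-1: 90+195 = 285 > 110
  app-b sheds 205 req/s: no online neighbours, lost.
Round 3 — cache-1 crashes.
  cache-1 sheds 285 req/s: no online neighbours, lost.
No further crashes.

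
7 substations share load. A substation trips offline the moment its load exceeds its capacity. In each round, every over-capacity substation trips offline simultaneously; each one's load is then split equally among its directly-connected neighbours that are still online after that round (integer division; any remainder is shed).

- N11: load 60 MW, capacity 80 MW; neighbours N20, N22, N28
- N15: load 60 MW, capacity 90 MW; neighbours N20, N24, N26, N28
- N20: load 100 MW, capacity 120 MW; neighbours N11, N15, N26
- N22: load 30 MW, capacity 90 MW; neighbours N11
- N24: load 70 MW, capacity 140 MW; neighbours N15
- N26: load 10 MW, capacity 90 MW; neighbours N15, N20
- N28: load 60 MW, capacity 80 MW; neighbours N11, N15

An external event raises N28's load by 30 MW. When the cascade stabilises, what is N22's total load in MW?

Round 1 — N28 at 90 > 80. N28 trips offline.
  N28 sheds 90 MW to N11, N15: 45 each.
    N11: 60+45 = 105 > 80
    N15: 60+45 = 105 > 90
Round 2 — N11, N15 trip offline.
  N11 sheds 105 MW to N20, N22: 52 each (1 lost).
    N20: 100+52 = 152 > 120
    N22: 30+52 = 82 ≤ 90
  N15 sheds 105 MW to N20, N24, N26: 35 each.
    N20: 152+35 = 187 > 120
    N24: 70+35 = 105 ≤ 140
    N26: 10+35 = 45 ≤ 90
Round 3 — N20 trips offline.
  N20 sheds 187 MW to N26: 187 each.
    N26: 45+187 = 232 > 90
Round 4 — N26 trips offline.
  N26 sheds 232 MW: no online neighbours, lost.
No further trips.

82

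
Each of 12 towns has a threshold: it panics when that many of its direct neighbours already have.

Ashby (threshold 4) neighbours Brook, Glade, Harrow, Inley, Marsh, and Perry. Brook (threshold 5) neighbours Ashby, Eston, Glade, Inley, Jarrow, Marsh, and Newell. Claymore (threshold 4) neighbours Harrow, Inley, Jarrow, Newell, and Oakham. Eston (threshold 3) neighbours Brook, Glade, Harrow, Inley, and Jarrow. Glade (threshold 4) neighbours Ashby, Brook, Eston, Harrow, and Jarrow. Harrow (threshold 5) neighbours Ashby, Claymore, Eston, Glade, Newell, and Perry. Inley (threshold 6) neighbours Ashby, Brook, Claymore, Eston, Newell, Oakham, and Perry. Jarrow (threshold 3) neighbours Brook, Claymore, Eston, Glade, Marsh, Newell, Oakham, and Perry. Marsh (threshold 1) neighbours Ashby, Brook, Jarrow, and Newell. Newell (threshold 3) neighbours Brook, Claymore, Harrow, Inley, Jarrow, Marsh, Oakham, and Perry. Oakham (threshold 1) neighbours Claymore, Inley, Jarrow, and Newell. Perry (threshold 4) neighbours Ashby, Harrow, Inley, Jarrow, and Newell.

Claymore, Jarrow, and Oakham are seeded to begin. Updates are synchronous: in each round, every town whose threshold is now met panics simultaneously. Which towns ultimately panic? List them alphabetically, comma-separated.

Claymore, Jarrow, Marsh, Newell, Oakham

Round 1 — Claymore, Jarrow, Oakham panic (initial).
Round 2 — checking thresholds:
  Brook: 1 of 7 neighbours < 5, holds.
  Eston: 1 of 5 neighbours < 3, holds.
  Glade: 1 of 5 neighbours < 4, holds.
  Harrow: 1 of 6 neighbours < 5, holds.
  Inley: 2 of 7 neighbours < 6, holds.
  Marsh: 1 of 4 neighbours ≥ 1, panics.
  Newell: 3 of 8 neighbours ≥ 3, panics.
  Perry: 1 of 5 neighbours < 4, holds.
Round 3 — no new panics; cascade stops.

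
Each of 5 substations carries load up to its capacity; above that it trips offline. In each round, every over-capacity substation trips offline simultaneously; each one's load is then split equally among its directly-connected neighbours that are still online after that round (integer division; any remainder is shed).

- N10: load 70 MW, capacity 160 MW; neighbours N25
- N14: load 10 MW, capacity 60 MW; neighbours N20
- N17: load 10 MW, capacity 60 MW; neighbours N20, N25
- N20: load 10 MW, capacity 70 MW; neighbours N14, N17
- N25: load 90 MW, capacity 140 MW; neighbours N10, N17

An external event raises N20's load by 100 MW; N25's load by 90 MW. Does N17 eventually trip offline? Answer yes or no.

Round 1 — N20 at 110 > 70; N25 at 180 > 140. N20, N25 trip offline.
  N20 sheds 110 MW to N14, N17: 55 each.
    N14: 10+55 = 65 > 60
    N17: 10+55 = 65 > 60
  N25 sheds 180 MW to N10, N17: 90 each.
    N10: 70+90 = 160 ≤ 160
    N17: 65+90 = 155 > 60
Round 2 — N14, N17 trip offline.
  N14 sheds 65 MW: no online neighbours, lost.
  N17 sheds 155 MW: no online neighbours, lost.
No further trips.

yes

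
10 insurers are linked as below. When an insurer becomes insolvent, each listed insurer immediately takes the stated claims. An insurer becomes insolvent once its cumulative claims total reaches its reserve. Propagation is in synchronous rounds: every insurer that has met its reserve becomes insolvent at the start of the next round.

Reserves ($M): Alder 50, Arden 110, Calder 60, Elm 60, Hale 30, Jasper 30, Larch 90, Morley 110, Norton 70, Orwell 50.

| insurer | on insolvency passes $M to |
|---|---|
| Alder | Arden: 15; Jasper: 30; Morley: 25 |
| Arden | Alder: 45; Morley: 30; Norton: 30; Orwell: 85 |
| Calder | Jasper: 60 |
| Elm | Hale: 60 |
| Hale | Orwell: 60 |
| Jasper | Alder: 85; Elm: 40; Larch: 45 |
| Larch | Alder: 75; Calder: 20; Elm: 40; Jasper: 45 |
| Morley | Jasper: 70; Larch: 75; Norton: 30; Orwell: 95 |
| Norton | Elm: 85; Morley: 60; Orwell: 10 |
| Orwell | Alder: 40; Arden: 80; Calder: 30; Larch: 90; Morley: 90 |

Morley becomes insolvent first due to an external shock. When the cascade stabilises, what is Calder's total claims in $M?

Round 1 — Morley becomes insolvent (initial).
  Jasper: +70 → 70 ≥ 30
  Larch: +75 → 75 < 90
  Norton: +30 → 30 < 70
  Orwell: +95 → 95 ≥ 50
Round 2 — Jasper, Orwell become insolvent.
  Alder: +85+40 → 125 ≥ 50
  Arden: +80 → 80 < 110
  Calder: +30 → 30 < 60
  Elm: +40 → 40 < 60
  Larch: +45+90 → 210 ≥ 90
Round 3 — Alder, Larch become insolvent.
  Arden: +15 → 95 < 110
  Calder: +20 → 50 < 60
  Elm: +40 → 80 ≥ 60
Round 4 — Elm becomes insolvent.
  Hale: +60 → 60 ≥ 30
Round 5 — Hale becomes insolvent.
No further insolvencies.

50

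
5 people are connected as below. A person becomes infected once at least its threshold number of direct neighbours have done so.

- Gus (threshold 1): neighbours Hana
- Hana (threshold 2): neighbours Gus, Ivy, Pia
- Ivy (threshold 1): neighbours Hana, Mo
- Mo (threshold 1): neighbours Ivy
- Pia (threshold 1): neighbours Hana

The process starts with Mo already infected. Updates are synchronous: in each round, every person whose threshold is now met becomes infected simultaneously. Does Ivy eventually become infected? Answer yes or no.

yes

Round 1 — Mo becomes infected (initial).
Round 2 — checking thresholds:
  Ivy: 1 of 2 neighbours ≥ 1, becomes infected.
Round 3 — no new infections; cascade stops.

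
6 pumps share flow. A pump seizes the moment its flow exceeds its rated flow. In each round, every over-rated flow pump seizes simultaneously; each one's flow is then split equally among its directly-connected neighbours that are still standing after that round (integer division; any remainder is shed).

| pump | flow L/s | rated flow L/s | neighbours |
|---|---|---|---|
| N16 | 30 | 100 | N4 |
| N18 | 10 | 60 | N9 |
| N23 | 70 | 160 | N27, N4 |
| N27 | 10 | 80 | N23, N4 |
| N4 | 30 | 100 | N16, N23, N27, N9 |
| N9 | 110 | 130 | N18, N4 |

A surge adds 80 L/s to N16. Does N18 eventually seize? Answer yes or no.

yes

Round 1 — N16 at 110 > 100. N16 seizes.
  N16 sheds 110 L/s to N4: 110 each.
    N4: 30+110 = 140 > 100
Round 2 — N4 seizes.
  N4 sheds 140 L/s to N23, N27, N9: 46 each (2 lost).
    N23: 70+46 = 116 ≤ 160
    N27: 10+46 = 56 ≤ 80
    N9: 110+46 = 156 > 130
Round 3 — N9 seizes.
  N9 sheds 156 L/s to N18: 156 each.
    N18: 10+156 = 166 > 60
Round 4 — N18 seizes.
  N18 sheds 166 L/s: no online neighbours, lost.
No further seizures.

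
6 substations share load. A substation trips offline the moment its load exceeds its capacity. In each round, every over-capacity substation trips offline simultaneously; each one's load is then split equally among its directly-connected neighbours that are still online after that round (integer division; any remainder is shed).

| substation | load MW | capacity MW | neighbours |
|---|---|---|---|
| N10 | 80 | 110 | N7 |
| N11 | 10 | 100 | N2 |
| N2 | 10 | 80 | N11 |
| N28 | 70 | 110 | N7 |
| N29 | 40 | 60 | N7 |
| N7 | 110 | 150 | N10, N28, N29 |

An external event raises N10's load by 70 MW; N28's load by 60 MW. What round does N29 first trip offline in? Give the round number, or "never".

3

Round 1 — N10 at 150 > 110; N28 at 130 > 110. N10, N28 trip offline.
  N10 sheds 150 MW to N7: 150 each.
    N7: 110+150 = 260 > 150
  N28 sheds 130 MW to N7: 130 each.
    N7: 260+130 = 390 > 150
Round 2 — N7 trips offline.
  N7 sheds 390 MW to N29: 390 each.
    N29: 40+390 = 430 > 60
Round 3 — N29 trips offline.
  N29 sheds 430 MW: no online neighbours, lost.
No further trips.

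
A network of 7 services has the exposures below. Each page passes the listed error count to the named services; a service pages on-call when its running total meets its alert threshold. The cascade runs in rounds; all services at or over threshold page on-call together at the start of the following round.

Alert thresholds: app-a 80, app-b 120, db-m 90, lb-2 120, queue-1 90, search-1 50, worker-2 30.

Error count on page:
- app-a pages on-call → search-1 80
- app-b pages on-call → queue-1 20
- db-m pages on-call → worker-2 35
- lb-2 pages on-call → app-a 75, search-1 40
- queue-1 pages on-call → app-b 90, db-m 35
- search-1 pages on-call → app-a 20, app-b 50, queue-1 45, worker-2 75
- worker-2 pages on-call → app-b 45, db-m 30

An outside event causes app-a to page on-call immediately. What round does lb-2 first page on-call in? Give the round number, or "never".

never

Round 1 — app-a pages on-call (initial).
  search-1: +80 → 80 ≥ 50
Round 2 — search-1 pages on-call.
  app-b: +50 → 50 < 120
  queue-1: +45 → 45 < 90
  worker-2: +75 → 75 ≥ 30
Round 3 — worker-2 pages on-call.
  app-b: +45 → 95 < 120
  db-m: +30 → 30 < 90
No further pages.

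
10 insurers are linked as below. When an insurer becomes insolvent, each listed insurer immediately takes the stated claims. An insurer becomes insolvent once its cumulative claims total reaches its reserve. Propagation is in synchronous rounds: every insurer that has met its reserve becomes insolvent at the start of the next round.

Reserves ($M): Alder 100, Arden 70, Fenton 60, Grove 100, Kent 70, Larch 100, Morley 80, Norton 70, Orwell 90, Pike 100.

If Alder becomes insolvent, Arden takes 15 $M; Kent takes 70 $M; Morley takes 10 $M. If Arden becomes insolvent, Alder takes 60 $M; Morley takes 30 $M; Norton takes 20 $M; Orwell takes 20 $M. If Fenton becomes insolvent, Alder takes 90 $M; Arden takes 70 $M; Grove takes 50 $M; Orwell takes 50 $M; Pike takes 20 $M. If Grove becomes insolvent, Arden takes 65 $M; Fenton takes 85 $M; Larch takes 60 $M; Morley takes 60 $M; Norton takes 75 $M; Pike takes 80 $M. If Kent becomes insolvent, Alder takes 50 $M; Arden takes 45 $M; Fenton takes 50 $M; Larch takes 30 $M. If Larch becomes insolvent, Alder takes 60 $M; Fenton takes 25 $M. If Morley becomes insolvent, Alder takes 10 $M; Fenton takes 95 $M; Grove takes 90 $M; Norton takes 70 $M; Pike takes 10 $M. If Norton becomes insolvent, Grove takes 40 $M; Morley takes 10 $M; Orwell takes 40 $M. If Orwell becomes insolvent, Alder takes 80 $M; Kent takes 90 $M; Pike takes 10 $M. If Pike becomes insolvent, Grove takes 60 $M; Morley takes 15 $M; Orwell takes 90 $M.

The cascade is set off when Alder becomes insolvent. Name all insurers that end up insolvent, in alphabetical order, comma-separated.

Alder, Kent

Round 1 — Alder becomes insolvent (initial).
  Arden: +15 → 15 < 70
  Kent: +70 → 70 ≥ 70
  Morley: +10 → 10 < 80
Round 2 — Kent becomes insolvent.
  Arden: +45 → 60 < 70
  Fenton: +50 → 50 < 60
  Larch: +30 → 30 < 100
No further insolvencies.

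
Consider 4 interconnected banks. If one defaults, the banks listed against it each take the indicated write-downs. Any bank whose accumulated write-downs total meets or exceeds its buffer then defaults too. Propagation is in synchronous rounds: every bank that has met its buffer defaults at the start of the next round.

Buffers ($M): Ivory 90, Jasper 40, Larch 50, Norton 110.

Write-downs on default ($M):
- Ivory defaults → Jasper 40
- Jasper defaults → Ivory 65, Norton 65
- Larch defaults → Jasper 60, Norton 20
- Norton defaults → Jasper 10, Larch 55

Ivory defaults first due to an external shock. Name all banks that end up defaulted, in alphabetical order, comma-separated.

Round 1 — Ivory defaults (initial).
  Jasper: +40 → 40 ≥ 40
Round 2 — Jasper defaults.
  Norton: +65 → 65 < 110
No further defaults.

Ivory, Jasper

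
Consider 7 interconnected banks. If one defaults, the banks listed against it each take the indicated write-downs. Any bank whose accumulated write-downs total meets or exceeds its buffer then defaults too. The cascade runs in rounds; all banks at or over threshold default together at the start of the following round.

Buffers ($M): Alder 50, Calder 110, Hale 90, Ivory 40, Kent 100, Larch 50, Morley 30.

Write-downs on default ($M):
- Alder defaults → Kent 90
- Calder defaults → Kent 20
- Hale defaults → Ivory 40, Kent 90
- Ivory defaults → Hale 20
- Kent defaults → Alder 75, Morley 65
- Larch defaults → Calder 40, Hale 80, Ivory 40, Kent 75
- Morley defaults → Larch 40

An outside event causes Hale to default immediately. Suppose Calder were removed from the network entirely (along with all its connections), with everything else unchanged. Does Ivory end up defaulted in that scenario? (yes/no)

yes

With Calder removed:
Round 1 — Hale defaults (initial).
  Ivory: +40 → 40 ≥ 40
  Kent: +90 → 90 < 100
Round 2 — Ivory defaults.
No further defaults.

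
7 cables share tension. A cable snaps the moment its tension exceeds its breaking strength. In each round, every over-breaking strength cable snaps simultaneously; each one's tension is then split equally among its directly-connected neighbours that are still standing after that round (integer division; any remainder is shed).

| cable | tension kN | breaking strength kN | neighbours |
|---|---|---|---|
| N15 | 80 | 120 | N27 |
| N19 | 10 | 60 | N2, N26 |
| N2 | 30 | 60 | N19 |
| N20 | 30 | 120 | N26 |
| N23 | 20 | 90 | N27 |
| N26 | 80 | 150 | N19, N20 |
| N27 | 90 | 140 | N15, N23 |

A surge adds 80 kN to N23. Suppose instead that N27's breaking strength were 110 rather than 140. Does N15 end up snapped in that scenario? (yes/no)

yes

With N27's breaking strength at 110:
Round 1 — N23 at 100 > 90. N23 snaps.
  N23 sheds 100 kN to N27: 100 each.
    N27: 90+100 = 190 > 110
Round 2 — N27 snaps.
  N27 sheds 190 kN to N15: 190 each.
    N15: 80+190 = 270 > 120
Round 3 — N15 snaps.
  N15 sheds 270 kN: no online neighbours, lost.
No further breaks.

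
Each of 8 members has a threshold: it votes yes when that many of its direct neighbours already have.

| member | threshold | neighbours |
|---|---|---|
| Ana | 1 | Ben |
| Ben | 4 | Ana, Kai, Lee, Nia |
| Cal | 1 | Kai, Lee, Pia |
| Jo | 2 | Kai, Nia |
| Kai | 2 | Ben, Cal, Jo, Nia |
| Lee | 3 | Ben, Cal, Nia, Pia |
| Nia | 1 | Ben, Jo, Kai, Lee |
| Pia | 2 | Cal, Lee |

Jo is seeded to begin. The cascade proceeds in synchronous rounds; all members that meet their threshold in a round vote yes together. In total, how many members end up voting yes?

Round 1 — Jo votes yes (initial).
Round 2 — checking thresholds:
  Kai: 1 of 4 neighbours < 2, holds.
  Nia: 1 of 4 neighbours ≥ 1, votes yes.
Round 3 — checking thresholds:
  Ben: 1 of 4 neighbours < 4, holds.
  Kai: 2 of 4 neighbours ≥ 2, votes yes.
  Lee: 1 of 4 neighbours < 3, holds.
Round 4 — checking thresholds:
  Ben: 2 of 4 neighbours < 4, holds.
  Cal: 1 of 3 neighbours ≥ 1, votes yes.
  Lee: 1 of 4 neighbours < 3, holds.
Round 5 — no new yes votes; cascade stops.

4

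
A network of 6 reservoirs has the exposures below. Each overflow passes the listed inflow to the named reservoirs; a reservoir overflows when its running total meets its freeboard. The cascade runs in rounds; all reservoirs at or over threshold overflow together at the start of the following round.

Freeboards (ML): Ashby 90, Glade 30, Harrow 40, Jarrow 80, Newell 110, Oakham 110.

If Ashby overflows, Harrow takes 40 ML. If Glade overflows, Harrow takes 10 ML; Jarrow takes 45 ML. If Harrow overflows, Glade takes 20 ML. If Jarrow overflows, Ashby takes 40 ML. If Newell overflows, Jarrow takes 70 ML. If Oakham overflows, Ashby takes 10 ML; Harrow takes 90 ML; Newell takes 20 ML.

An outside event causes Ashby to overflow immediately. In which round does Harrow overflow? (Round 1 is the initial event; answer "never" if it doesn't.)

Round 1 — Ashby overflows (initial).
  Harrow: +40 → 40 ≥ 40
Round 2 — Harrow overflows.
  Glade: +20 → 20 < 30
No further overflows.

2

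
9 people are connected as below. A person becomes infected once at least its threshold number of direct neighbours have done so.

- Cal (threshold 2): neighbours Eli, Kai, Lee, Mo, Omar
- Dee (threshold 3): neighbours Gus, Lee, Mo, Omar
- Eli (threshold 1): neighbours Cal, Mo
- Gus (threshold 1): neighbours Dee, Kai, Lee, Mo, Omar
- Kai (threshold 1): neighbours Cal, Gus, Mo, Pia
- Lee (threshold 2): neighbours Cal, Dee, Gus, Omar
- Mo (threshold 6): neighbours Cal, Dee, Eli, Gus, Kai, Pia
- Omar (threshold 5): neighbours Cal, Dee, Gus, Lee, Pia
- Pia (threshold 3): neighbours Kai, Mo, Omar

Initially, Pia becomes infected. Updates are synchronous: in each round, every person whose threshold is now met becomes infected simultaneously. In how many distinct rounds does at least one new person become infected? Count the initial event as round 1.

Round 1 — Pia becomes infected (initial).
Round 2 — checking thresholds:
  Kai: 1 of 4 neighbours ≥ 1, becomes infected.
  Mo: 1 of 6 neighbours < 6, not yet.
  Omar: 1 of 5 neighbours < 5, not yet.
Round 3 — checking thresholds:
  Cal: 1 of 5 neighbours < 2, not yet.
  Gus: 1 of 5 neighbours ≥ 1, becomes infected.
  Mo: 2 of 6 neighbours < 6, not yet.
  Omar: 1 of 5 neighbours < 5, not yet.
Round 4 — no new infections; cascade stops.

3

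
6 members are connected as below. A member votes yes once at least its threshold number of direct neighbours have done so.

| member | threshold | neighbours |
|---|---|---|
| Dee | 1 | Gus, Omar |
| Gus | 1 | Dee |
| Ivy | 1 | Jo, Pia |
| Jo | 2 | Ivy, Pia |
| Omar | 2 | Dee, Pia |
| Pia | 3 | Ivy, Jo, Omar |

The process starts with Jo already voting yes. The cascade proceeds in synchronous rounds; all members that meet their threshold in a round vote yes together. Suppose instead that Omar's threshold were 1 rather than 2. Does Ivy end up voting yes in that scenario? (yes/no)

yes

With Omar's threshold at 1:
Round 1 — Jo votes yes (initial).
Round 2 — checking thresholds:
  Ivy: 1 of 2 neighbours ≥ 1, votes yes.
  Pia: 1 of 3 neighbours < 3, holds.
Round 3 — no new yes votes; cascade stops.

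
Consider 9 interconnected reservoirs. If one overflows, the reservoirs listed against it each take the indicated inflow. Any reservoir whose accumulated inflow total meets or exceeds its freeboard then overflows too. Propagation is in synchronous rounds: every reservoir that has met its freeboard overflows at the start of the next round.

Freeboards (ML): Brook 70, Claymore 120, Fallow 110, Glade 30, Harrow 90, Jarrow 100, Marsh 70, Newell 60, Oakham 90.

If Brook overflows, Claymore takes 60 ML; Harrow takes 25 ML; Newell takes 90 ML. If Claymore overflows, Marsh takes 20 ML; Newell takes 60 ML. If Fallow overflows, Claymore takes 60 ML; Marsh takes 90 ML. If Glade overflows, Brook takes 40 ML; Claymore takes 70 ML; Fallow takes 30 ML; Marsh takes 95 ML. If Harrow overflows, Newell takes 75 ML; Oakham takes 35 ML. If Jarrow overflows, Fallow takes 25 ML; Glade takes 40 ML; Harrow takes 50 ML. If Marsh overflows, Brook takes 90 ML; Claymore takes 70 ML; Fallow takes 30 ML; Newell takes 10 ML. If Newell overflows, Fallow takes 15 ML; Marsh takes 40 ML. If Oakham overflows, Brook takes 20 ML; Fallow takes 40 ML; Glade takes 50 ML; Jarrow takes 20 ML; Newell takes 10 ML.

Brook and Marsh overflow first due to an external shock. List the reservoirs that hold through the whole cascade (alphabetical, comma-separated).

Fallow, Glade, Harrow, Jarrow, Oakham

Round 1 — Brook, Marsh overflow (initial).
  Claymore: +60+70 → 130 ≥ 120
  Fallow: +30 → 30 < 110
  Harrow: +25 → 25 < 90
  Newell: +90+10 → 100 ≥ 60
Round 2 — Claymore, Newell overflow.
  Fallow: +15 → 45 < 110
No further overflows.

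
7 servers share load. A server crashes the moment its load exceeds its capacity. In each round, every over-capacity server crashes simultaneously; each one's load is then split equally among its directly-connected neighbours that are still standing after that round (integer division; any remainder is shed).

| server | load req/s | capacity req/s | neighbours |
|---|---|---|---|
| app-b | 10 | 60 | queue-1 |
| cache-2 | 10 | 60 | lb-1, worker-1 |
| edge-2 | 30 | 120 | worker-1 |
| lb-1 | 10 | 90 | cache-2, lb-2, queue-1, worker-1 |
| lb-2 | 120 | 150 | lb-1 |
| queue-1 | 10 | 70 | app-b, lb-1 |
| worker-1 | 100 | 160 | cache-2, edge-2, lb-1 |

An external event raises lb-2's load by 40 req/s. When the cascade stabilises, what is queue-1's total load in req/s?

Round 1 — lb-2 at 160 > 150. lb-2 crashes.
  lb-2 sheds 160 req/s to lb-1: 160 each.
    lb-1: 10+160 = 170 > 90
Round 2 — lb-1 crashes.
  lb-1 sheds 170 req/s to cache-2, queue-1, worker-1: 56 each (2 lost).
    cache-2: 10+56 = 66 > 60
    queue-1: 10+56 = 66 ≤ 70
    worker-1: 100+56 = 156 ≤ 160
Round 3 — cache-2 crashes.
  cache-2 sheds 66 req/s to worker-1: 66 each.
    worker-1: 156+66 = 222 > 160
Round 4 — worker-1 crashes.
  worker-1 sheds 222 req/s to edge-2: 222 each.
    edge-2: 30+222 = 252 > 120
Round 5 — edge-2 crashes.
  edge-2 sheds 252 req/s: no online neighbours, lost.
No further crashes.

66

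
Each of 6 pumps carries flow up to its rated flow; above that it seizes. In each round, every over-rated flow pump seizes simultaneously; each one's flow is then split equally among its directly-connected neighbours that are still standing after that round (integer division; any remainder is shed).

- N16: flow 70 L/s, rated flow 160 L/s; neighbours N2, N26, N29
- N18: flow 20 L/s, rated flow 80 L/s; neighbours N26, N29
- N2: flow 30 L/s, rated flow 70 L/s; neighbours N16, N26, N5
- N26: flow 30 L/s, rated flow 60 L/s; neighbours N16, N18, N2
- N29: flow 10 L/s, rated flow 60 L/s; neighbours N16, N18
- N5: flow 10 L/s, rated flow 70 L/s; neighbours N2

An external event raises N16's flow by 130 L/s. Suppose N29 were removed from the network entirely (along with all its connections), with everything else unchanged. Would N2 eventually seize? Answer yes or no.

yes

With N29 removed:
Round 1 — N16 at 200 > 160. N16 seizes.
  N16 sheds 200 L/s to N2, N26: 100 each.
    N2: 30+100 = 130 > 70
    N26: 30+100 = 130 > 60
Round 2 — N2, N26 seize.
  N2 sheds 130 L/s to N5: 130 each.
    N5: 10+130 = 140 > 70
  N26 sheds 130 L/s to N18: 130 each.
    N18: 20+130 = 150 > 80
Round 3 — N18, N5 seize.
  N18 sheds 150 L/s: no online neighbours, lost.
  N5 sheds 140 L/s: no online neighbours, lost.
No further seizures.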